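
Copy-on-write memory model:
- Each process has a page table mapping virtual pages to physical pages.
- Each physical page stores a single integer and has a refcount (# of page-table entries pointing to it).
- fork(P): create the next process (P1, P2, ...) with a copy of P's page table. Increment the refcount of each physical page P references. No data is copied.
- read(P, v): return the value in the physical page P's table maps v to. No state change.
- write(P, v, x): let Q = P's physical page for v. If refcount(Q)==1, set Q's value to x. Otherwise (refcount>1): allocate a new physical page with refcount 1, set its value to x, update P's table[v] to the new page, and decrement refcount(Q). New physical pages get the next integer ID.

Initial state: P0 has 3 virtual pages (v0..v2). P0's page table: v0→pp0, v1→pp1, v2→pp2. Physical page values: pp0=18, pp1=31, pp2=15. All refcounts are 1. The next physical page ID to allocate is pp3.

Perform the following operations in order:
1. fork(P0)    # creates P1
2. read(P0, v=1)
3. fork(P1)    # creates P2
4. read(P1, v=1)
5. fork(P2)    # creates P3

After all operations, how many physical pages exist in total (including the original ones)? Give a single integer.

Op 1: fork(P0) -> P1. 3 ppages; refcounts: pp0:2 pp1:2 pp2:2
Op 2: read(P0, v1) -> 31. No state change.
Op 3: fork(P1) -> P2. 3 ppages; refcounts: pp0:3 pp1:3 pp2:3
Op 4: read(P1, v1) -> 31. No state change.
Op 5: fork(P2) -> P3. 3 ppages; refcounts: pp0:4 pp1:4 pp2:4

Answer: 3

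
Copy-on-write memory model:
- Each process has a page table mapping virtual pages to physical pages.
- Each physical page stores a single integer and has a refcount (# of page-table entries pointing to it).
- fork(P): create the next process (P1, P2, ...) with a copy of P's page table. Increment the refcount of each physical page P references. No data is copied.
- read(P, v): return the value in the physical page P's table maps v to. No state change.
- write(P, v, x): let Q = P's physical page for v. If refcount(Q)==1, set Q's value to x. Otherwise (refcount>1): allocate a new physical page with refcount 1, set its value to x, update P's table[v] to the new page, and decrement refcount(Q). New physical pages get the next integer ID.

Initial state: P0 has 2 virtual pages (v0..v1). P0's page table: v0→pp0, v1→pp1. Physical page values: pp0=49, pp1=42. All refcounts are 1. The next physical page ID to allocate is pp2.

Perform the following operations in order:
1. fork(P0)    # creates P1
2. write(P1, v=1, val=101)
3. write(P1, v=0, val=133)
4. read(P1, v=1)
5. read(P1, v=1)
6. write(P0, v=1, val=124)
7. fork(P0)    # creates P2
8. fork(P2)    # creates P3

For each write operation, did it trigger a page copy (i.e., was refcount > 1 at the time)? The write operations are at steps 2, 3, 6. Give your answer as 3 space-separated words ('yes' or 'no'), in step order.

Op 1: fork(P0) -> P1. 2 ppages; refcounts: pp0:2 pp1:2
Op 2: write(P1, v1, 101). refcount(pp1)=2>1 -> COPY to pp2. 3 ppages; refcounts: pp0:2 pp1:1 pp2:1
Op 3: write(P1, v0, 133). refcount(pp0)=2>1 -> COPY to pp3. 4 ppages; refcounts: pp0:1 pp1:1 pp2:1 pp3:1
Op 4: read(P1, v1) -> 101. No state change.
Op 5: read(P1, v1) -> 101. No state change.
Op 6: write(P0, v1, 124). refcount(pp1)=1 -> write in place. 4 ppages; refcounts: pp0:1 pp1:1 pp2:1 pp3:1
Op 7: fork(P0) -> P2. 4 ppages; refcounts: pp0:2 pp1:2 pp2:1 pp3:1
Op 8: fork(P2) -> P3. 4 ppages; refcounts: pp0:3 pp1:3 pp2:1 pp3:1

yes yes no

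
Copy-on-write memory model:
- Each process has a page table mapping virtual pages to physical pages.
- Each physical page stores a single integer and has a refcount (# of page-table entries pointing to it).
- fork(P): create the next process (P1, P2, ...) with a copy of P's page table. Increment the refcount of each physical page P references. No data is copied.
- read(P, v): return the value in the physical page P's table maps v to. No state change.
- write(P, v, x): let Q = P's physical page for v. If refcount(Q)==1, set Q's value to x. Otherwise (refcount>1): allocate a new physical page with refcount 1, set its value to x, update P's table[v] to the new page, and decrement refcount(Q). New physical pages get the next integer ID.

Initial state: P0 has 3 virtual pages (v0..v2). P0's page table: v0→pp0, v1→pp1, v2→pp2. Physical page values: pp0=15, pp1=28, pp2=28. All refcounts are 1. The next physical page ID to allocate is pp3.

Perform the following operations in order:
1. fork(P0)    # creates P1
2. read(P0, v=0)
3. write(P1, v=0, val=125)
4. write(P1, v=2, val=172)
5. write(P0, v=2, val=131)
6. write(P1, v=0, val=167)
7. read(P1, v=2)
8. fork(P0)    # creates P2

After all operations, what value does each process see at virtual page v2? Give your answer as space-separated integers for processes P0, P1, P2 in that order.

Op 1: fork(P0) -> P1. 3 ppages; refcounts: pp0:2 pp1:2 pp2:2
Op 2: read(P0, v0) -> 15. No state change.
Op 3: write(P1, v0, 125). refcount(pp0)=2>1 -> COPY to pp3. 4 ppages; refcounts: pp0:1 pp1:2 pp2:2 pp3:1
Op 4: write(P1, v2, 172). refcount(pp2)=2>1 -> COPY to pp4. 5 ppages; refcounts: pp0:1 pp1:2 pp2:1 pp3:1 pp4:1
Op 5: write(P0, v2, 131). refcount(pp2)=1 -> write in place. 5 ppages; refcounts: pp0:1 pp1:2 pp2:1 pp3:1 pp4:1
Op 6: write(P1, v0, 167). refcount(pp3)=1 -> write in place. 5 ppages; refcounts: pp0:1 pp1:2 pp2:1 pp3:1 pp4:1
Op 7: read(P1, v2) -> 172. No state change.
Op 8: fork(P0) -> P2. 5 ppages; refcounts: pp0:2 pp1:3 pp2:2 pp3:1 pp4:1
P0: v2 -> pp2 = 131
P1: v2 -> pp4 = 172
P2: v2 -> pp2 = 131

Answer: 131 172 131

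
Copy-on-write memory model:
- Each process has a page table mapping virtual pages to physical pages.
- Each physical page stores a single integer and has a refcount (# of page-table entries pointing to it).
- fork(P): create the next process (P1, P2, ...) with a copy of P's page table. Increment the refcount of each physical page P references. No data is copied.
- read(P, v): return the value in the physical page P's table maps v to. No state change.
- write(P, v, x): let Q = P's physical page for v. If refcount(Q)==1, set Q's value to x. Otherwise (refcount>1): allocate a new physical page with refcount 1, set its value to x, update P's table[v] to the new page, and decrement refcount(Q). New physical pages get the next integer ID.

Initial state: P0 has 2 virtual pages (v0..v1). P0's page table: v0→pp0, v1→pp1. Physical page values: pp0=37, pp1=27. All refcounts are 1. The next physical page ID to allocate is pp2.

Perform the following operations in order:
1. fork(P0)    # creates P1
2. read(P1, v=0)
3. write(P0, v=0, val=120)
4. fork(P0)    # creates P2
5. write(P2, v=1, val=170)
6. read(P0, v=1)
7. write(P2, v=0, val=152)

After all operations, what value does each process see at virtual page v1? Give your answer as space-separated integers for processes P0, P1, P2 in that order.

Op 1: fork(P0) -> P1. 2 ppages; refcounts: pp0:2 pp1:2
Op 2: read(P1, v0) -> 37. No state change.
Op 3: write(P0, v0, 120). refcount(pp0)=2>1 -> COPY to pp2. 3 ppages; refcounts: pp0:1 pp1:2 pp2:1
Op 4: fork(P0) -> P2. 3 ppages; refcounts: pp0:1 pp1:3 pp2:2
Op 5: write(P2, v1, 170). refcount(pp1)=3>1 -> COPY to pp3. 4 ppages; refcounts: pp0:1 pp1:2 pp2:2 pp3:1
Op 6: read(P0, v1) -> 27. No state change.
Op 7: write(P2, v0, 152). refcount(pp2)=2>1 -> COPY to pp4. 5 ppages; refcounts: pp0:1 pp1:2 pp2:1 pp3:1 pp4:1
P0: v1 -> pp1 = 27
P1: v1 -> pp1 = 27
P2: v1 -> pp3 = 170

Answer: 27 27 170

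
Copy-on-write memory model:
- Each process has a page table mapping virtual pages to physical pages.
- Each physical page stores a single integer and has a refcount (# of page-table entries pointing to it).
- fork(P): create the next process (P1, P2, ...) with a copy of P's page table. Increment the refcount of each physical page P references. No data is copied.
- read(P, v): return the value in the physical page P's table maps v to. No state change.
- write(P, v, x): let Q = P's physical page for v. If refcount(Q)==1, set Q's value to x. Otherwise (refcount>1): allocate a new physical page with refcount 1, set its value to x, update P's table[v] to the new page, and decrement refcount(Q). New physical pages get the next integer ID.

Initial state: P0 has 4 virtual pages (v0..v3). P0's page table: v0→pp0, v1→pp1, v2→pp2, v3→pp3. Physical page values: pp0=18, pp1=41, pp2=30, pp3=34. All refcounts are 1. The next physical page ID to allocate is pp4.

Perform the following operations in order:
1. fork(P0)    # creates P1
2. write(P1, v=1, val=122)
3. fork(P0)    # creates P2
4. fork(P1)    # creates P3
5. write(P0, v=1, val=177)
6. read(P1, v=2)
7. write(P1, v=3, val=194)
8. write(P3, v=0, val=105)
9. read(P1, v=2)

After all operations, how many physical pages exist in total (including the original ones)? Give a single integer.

Answer: 8

Derivation:
Op 1: fork(P0) -> P1. 4 ppages; refcounts: pp0:2 pp1:2 pp2:2 pp3:2
Op 2: write(P1, v1, 122). refcount(pp1)=2>1 -> COPY to pp4. 5 ppages; refcounts: pp0:2 pp1:1 pp2:2 pp3:2 pp4:1
Op 3: fork(P0) -> P2. 5 ppages; refcounts: pp0:3 pp1:2 pp2:3 pp3:3 pp4:1
Op 4: fork(P1) -> P3. 5 ppages; refcounts: pp0:4 pp1:2 pp2:4 pp3:4 pp4:2
Op 5: write(P0, v1, 177). refcount(pp1)=2>1 -> COPY to pp5. 6 ppages; refcounts: pp0:4 pp1:1 pp2:4 pp3:4 pp4:2 pp5:1
Op 6: read(P1, v2) -> 30. No state change.
Op 7: write(P1, v3, 194). refcount(pp3)=4>1 -> COPY to pp6. 7 ppages; refcounts: pp0:4 pp1:1 pp2:4 pp3:3 pp4:2 pp5:1 pp6:1
Op 8: write(P3, v0, 105). refcount(pp0)=4>1 -> COPY to pp7. 8 ppages; refcounts: pp0:3 pp1:1 pp2:4 pp3:3 pp4:2 pp5:1 pp6:1 pp7:1
Op 9: read(P1, v2) -> 30. No state change.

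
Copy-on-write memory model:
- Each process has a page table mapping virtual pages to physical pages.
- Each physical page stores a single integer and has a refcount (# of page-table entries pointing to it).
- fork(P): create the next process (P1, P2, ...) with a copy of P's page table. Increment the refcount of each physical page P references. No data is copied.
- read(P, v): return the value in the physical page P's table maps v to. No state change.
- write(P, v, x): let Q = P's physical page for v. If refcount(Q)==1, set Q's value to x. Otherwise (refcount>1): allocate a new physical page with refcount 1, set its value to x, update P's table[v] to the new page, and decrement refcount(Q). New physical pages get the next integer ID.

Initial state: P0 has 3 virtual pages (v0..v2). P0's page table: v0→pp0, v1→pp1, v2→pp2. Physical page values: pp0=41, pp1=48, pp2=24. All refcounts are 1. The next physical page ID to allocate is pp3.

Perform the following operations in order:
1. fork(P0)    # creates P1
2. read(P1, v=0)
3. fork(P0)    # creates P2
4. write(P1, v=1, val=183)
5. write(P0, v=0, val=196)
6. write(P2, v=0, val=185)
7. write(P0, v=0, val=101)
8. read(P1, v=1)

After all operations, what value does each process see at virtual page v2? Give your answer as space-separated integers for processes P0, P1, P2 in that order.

Op 1: fork(P0) -> P1. 3 ppages; refcounts: pp0:2 pp1:2 pp2:2
Op 2: read(P1, v0) -> 41. No state change.
Op 3: fork(P0) -> P2. 3 ppages; refcounts: pp0:3 pp1:3 pp2:3
Op 4: write(P1, v1, 183). refcount(pp1)=3>1 -> COPY to pp3. 4 ppages; refcounts: pp0:3 pp1:2 pp2:3 pp3:1
Op 5: write(P0, v0, 196). refcount(pp0)=3>1 -> COPY to pp4. 5 ppages; refcounts: pp0:2 pp1:2 pp2:3 pp3:1 pp4:1
Op 6: write(P2, v0, 185). refcount(pp0)=2>1 -> COPY to pp5. 6 ppages; refcounts: pp0:1 pp1:2 pp2:3 pp3:1 pp4:1 pp5:1
Op 7: write(P0, v0, 101). refcount(pp4)=1 -> write in place. 6 ppages; refcounts: pp0:1 pp1:2 pp2:3 pp3:1 pp4:1 pp5:1
Op 8: read(P1, v1) -> 183. No state change.
P0: v2 -> pp2 = 24
P1: v2 -> pp2 = 24
P2: v2 -> pp2 = 24

Answer: 24 24 24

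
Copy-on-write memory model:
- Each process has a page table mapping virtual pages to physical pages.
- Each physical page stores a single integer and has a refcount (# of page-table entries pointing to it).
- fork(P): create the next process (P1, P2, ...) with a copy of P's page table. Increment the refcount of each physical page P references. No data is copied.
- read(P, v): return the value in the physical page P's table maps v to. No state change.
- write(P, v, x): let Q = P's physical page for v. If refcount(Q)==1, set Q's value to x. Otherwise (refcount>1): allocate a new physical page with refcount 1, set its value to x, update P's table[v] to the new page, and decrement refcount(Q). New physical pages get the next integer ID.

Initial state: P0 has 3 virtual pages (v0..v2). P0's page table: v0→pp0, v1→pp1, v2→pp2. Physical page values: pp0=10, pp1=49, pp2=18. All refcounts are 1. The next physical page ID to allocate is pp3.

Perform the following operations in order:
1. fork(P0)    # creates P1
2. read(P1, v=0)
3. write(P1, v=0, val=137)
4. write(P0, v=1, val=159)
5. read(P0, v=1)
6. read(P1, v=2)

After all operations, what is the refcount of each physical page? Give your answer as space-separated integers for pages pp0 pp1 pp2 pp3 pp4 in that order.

Answer: 1 1 2 1 1

Derivation:
Op 1: fork(P0) -> P1. 3 ppages; refcounts: pp0:2 pp1:2 pp2:2
Op 2: read(P1, v0) -> 10. No state change.
Op 3: write(P1, v0, 137). refcount(pp0)=2>1 -> COPY to pp3. 4 ppages; refcounts: pp0:1 pp1:2 pp2:2 pp3:1
Op 4: write(P0, v1, 159). refcount(pp1)=2>1 -> COPY to pp4. 5 ppages; refcounts: pp0:1 pp1:1 pp2:2 pp3:1 pp4:1
Op 5: read(P0, v1) -> 159. No state change.
Op 6: read(P1, v2) -> 18. No state change.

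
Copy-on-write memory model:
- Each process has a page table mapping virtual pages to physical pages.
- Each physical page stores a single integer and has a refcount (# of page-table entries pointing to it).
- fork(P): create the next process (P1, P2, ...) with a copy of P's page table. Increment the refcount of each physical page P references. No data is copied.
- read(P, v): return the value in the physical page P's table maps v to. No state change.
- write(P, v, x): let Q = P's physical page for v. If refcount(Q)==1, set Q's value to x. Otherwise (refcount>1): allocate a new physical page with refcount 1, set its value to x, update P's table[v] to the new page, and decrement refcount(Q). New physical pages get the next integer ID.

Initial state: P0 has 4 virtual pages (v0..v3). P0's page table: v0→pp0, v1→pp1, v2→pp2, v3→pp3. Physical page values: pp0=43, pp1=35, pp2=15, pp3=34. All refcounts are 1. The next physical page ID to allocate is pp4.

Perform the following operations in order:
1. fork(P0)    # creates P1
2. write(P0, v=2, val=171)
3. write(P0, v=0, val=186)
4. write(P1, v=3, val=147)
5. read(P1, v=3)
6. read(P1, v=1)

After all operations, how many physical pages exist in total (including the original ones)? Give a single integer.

Op 1: fork(P0) -> P1. 4 ppages; refcounts: pp0:2 pp1:2 pp2:2 pp3:2
Op 2: write(P0, v2, 171). refcount(pp2)=2>1 -> COPY to pp4. 5 ppages; refcounts: pp0:2 pp1:2 pp2:1 pp3:2 pp4:1
Op 3: write(P0, v0, 186). refcount(pp0)=2>1 -> COPY to pp5. 6 ppages; refcounts: pp0:1 pp1:2 pp2:1 pp3:2 pp4:1 pp5:1
Op 4: write(P1, v3, 147). refcount(pp3)=2>1 -> COPY to pp6. 7 ppages; refcounts: pp0:1 pp1:2 pp2:1 pp3:1 pp4:1 pp5:1 pp6:1
Op 5: read(P1, v3) -> 147. No state change.
Op 6: read(P1, v1) -> 35. No state change.

Answer: 7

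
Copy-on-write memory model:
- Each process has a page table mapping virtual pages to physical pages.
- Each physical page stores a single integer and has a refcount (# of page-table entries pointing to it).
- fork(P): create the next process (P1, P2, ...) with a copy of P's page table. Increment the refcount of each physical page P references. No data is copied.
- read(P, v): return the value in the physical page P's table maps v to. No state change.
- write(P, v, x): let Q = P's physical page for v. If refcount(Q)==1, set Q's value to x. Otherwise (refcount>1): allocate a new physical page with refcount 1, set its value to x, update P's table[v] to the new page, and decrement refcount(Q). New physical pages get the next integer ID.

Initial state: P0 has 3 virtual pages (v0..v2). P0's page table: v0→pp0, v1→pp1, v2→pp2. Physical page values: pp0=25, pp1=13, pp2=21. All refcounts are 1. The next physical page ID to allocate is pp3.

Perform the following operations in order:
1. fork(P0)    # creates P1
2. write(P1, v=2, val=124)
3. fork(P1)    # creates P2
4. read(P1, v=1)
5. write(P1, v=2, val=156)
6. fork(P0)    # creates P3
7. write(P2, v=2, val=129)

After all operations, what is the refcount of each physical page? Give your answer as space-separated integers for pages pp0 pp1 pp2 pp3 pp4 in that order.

Answer: 4 4 2 1 1

Derivation:
Op 1: fork(P0) -> P1. 3 ppages; refcounts: pp0:2 pp1:2 pp2:2
Op 2: write(P1, v2, 124). refcount(pp2)=2>1 -> COPY to pp3. 4 ppages; refcounts: pp0:2 pp1:2 pp2:1 pp3:1
Op 3: fork(P1) -> P2. 4 ppages; refcounts: pp0:3 pp1:3 pp2:1 pp3:2
Op 4: read(P1, v1) -> 13. No state change.
Op 5: write(P1, v2, 156). refcount(pp3)=2>1 -> COPY to pp4. 5 ppages; refcounts: pp0:3 pp1:3 pp2:1 pp3:1 pp4:1
Op 6: fork(P0) -> P3. 5 ppages; refcounts: pp0:4 pp1:4 pp2:2 pp3:1 pp4:1
Op 7: write(P2, v2, 129). refcount(pp3)=1 -> write in place. 5 ppages; refcounts: pp0:4 pp1:4 pp2:2 pp3:1 pp4:1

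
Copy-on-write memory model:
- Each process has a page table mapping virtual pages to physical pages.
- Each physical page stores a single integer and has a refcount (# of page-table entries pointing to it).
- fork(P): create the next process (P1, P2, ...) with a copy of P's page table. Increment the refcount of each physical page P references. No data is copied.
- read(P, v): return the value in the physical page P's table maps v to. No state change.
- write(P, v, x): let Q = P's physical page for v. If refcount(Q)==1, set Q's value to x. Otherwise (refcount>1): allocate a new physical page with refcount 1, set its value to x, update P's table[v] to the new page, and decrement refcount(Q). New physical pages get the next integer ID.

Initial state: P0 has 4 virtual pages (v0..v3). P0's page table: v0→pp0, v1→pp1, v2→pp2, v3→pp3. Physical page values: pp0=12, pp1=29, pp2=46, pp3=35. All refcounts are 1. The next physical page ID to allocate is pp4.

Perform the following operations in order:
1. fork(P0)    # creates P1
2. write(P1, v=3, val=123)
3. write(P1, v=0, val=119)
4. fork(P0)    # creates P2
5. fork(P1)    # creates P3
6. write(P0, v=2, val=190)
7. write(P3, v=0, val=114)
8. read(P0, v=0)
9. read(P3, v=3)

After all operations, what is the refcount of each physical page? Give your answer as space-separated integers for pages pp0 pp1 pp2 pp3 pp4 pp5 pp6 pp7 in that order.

Answer: 2 4 3 2 2 1 1 1

Derivation:
Op 1: fork(P0) -> P1. 4 ppages; refcounts: pp0:2 pp1:2 pp2:2 pp3:2
Op 2: write(P1, v3, 123). refcount(pp3)=2>1 -> COPY to pp4. 5 ppages; refcounts: pp0:2 pp1:2 pp2:2 pp3:1 pp4:1
Op 3: write(P1, v0, 119). refcount(pp0)=2>1 -> COPY to pp5. 6 ppages; refcounts: pp0:1 pp1:2 pp2:2 pp3:1 pp4:1 pp5:1
Op 4: fork(P0) -> P2. 6 ppages; refcounts: pp0:2 pp1:3 pp2:3 pp3:2 pp4:1 pp5:1
Op 5: fork(P1) -> P3. 6 ppages; refcounts: pp0:2 pp1:4 pp2:4 pp3:2 pp4:2 pp5:2
Op 6: write(P0, v2, 190). refcount(pp2)=4>1 -> COPY to pp6. 7 ppages; refcounts: pp0:2 pp1:4 pp2:3 pp3:2 pp4:2 pp5:2 pp6:1
Op 7: write(P3, v0, 114). refcount(pp5)=2>1 -> COPY to pp7. 8 ppages; refcounts: pp0:2 pp1:4 pp2:3 pp3:2 pp4:2 pp5:1 pp6:1 pp7:1
Op 8: read(P0, v0) -> 12. No state change.
Op 9: read(P3, v3) -> 123. No state change.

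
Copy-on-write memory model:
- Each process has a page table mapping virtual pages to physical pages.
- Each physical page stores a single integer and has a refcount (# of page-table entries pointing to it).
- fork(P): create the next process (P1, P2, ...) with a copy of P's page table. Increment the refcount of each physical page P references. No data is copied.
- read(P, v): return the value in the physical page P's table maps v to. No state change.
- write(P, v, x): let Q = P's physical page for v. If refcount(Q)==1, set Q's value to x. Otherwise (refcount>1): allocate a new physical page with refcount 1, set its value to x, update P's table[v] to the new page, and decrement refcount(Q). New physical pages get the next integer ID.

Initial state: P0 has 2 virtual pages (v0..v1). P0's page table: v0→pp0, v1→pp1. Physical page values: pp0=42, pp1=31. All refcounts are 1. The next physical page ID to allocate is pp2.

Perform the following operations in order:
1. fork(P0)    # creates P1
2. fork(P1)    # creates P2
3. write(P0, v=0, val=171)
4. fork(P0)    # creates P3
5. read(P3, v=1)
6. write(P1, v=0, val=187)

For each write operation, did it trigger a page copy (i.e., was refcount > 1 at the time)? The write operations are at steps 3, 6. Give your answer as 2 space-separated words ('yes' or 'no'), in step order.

Op 1: fork(P0) -> P1. 2 ppages; refcounts: pp0:2 pp1:2
Op 2: fork(P1) -> P2. 2 ppages; refcounts: pp0:3 pp1:3
Op 3: write(P0, v0, 171). refcount(pp0)=3>1 -> COPY to pp2. 3 ppages; refcounts: pp0:2 pp1:3 pp2:1
Op 4: fork(P0) -> P3. 3 ppages; refcounts: pp0:2 pp1:4 pp2:2
Op 5: read(P3, v1) -> 31. No state change.
Op 6: write(P1, v0, 187). refcount(pp0)=2>1 -> COPY to pp3. 4 ppages; refcounts: pp0:1 pp1:4 pp2:2 pp3:1

yes yes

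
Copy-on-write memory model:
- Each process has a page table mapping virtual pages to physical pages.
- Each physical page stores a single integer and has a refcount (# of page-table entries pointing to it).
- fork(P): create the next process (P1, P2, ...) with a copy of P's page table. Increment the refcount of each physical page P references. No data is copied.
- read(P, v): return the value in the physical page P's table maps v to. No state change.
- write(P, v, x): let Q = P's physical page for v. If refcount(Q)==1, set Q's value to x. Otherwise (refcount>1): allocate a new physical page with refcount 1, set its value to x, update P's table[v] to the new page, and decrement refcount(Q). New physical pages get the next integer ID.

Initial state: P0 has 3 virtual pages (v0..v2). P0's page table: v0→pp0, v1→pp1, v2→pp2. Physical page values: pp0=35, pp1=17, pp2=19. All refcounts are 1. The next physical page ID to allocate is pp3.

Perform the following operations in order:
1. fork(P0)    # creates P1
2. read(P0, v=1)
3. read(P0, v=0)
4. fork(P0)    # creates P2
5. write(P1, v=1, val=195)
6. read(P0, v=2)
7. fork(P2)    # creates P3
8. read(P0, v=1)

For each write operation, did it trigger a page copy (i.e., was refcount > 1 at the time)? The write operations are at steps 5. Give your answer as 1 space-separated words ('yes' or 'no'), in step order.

Op 1: fork(P0) -> P1. 3 ppages; refcounts: pp0:2 pp1:2 pp2:2
Op 2: read(P0, v1) -> 17. No state change.
Op 3: read(P0, v0) -> 35. No state change.
Op 4: fork(P0) -> P2. 3 ppages; refcounts: pp0:3 pp1:3 pp2:3
Op 5: write(P1, v1, 195). refcount(pp1)=3>1 -> COPY to pp3. 4 ppages; refcounts: pp0:3 pp1:2 pp2:3 pp3:1
Op 6: read(P0, v2) -> 19. No state change.
Op 7: fork(P2) -> P3. 4 ppages; refcounts: pp0:4 pp1:3 pp2:4 pp3:1
Op 8: read(P0, v1) -> 17. No state change.

yes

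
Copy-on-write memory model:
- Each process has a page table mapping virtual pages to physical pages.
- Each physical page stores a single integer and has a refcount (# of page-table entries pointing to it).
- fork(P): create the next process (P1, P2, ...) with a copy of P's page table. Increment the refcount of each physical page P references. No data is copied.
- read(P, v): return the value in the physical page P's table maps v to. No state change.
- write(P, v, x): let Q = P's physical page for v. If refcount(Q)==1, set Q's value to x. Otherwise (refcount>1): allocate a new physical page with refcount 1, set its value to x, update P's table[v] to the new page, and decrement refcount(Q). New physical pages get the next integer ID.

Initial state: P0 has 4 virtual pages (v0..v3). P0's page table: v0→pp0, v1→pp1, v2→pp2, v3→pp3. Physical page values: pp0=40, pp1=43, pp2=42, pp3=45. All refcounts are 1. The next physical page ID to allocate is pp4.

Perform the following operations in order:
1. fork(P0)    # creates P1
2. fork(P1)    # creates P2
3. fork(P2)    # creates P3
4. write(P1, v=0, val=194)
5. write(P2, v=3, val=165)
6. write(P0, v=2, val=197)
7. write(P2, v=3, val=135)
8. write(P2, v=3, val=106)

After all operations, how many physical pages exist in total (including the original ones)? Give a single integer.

Op 1: fork(P0) -> P1. 4 ppages; refcounts: pp0:2 pp1:2 pp2:2 pp3:2
Op 2: fork(P1) -> P2. 4 ppages; refcounts: pp0:3 pp1:3 pp2:3 pp3:3
Op 3: fork(P2) -> P3. 4 ppages; refcounts: pp0:4 pp1:4 pp2:4 pp3:4
Op 4: write(P1, v0, 194). refcount(pp0)=4>1 -> COPY to pp4. 5 ppages; refcounts: pp0:3 pp1:4 pp2:4 pp3:4 pp4:1
Op 5: write(P2, v3, 165). refcount(pp3)=4>1 -> COPY to pp5. 6 ppages; refcounts: pp0:3 pp1:4 pp2:4 pp3:3 pp4:1 pp5:1
Op 6: write(P0, v2, 197). refcount(pp2)=4>1 -> COPY to pp6. 7 ppages; refcounts: pp0:3 pp1:4 pp2:3 pp3:3 pp4:1 pp5:1 pp6:1
Op 7: write(P2, v3, 135). refcount(pp5)=1 -> write in place. 7 ppages; refcounts: pp0:3 pp1:4 pp2:3 pp3:3 pp4:1 pp5:1 pp6:1
Op 8: write(P2, v3, 106). refcount(pp5)=1 -> write in place. 7 ppages; refcounts: pp0:3 pp1:4 pp2:3 pp3:3 pp4:1 pp5:1 pp6:1

Answer: 7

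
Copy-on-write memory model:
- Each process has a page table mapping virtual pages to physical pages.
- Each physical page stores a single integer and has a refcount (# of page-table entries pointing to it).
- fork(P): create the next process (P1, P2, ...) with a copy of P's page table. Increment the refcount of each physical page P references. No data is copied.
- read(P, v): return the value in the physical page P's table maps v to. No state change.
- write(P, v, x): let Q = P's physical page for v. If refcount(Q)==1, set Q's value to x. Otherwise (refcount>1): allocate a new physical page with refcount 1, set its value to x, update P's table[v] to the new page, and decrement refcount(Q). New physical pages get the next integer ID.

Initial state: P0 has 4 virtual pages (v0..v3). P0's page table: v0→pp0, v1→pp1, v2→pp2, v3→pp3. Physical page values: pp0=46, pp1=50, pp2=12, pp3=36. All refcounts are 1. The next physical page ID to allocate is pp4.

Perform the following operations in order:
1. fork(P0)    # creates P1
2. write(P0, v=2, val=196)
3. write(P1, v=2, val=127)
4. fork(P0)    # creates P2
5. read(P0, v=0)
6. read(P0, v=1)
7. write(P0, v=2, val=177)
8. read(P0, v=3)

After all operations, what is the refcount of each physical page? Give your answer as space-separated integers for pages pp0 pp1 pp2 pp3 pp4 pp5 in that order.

Op 1: fork(P0) -> P1. 4 ppages; refcounts: pp0:2 pp1:2 pp2:2 pp3:2
Op 2: write(P0, v2, 196). refcount(pp2)=2>1 -> COPY to pp4. 5 ppages; refcounts: pp0:2 pp1:2 pp2:1 pp3:2 pp4:1
Op 3: write(P1, v2, 127). refcount(pp2)=1 -> write in place. 5 ppages; refcounts: pp0:2 pp1:2 pp2:1 pp3:2 pp4:1
Op 4: fork(P0) -> P2. 5 ppages; refcounts: pp0:3 pp1:3 pp2:1 pp3:3 pp4:2
Op 5: read(P0, v0) -> 46. No state change.
Op 6: read(P0, v1) -> 50. No state change.
Op 7: write(P0, v2, 177). refcount(pp4)=2>1 -> COPY to pp5. 6 ppages; refcounts: pp0:3 pp1:3 pp2:1 pp3:3 pp4:1 pp5:1
Op 8: read(P0, v3) -> 36. No state change.

Answer: 3 3 1 3 1 1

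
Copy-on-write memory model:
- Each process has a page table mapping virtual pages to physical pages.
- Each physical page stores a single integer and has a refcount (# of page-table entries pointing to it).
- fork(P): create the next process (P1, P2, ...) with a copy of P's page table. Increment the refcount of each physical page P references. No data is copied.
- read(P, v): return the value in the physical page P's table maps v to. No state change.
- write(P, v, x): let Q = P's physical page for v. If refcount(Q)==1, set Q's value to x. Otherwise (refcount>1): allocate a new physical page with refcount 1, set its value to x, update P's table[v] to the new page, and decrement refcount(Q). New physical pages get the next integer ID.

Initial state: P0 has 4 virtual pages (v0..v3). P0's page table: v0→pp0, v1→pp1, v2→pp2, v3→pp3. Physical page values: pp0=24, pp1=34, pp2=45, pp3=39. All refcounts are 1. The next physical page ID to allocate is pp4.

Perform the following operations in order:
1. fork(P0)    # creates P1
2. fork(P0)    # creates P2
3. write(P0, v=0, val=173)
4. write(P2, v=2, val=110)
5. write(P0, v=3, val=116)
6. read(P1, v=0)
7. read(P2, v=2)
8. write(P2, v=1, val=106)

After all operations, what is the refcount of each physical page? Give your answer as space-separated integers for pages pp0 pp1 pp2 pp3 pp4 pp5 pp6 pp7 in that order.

Answer: 2 2 2 2 1 1 1 1

Derivation:
Op 1: fork(P0) -> P1. 4 ppages; refcounts: pp0:2 pp1:2 pp2:2 pp3:2
Op 2: fork(P0) -> P2. 4 ppages; refcounts: pp0:3 pp1:3 pp2:3 pp3:3
Op 3: write(P0, v0, 173). refcount(pp0)=3>1 -> COPY to pp4. 5 ppages; refcounts: pp0:2 pp1:3 pp2:3 pp3:3 pp4:1
Op 4: write(P2, v2, 110). refcount(pp2)=3>1 -> COPY to pp5. 6 ppages; refcounts: pp0:2 pp1:3 pp2:2 pp3:3 pp4:1 pp5:1
Op 5: write(P0, v3, 116). refcount(pp3)=3>1 -> COPY to pp6. 7 ppages; refcounts: pp0:2 pp1:3 pp2:2 pp3:2 pp4:1 pp5:1 pp6:1
Op 6: read(P1, v0) -> 24. No state change.
Op 7: read(P2, v2) -> 110. No state change.
Op 8: write(P2, v1, 106). refcount(pp1)=3>1 -> COPY to pp7. 8 ppages; refcounts: pp0:2 pp1:2 pp2:2 pp3:2 pp4:1 pp5:1 pp6:1 pp7:1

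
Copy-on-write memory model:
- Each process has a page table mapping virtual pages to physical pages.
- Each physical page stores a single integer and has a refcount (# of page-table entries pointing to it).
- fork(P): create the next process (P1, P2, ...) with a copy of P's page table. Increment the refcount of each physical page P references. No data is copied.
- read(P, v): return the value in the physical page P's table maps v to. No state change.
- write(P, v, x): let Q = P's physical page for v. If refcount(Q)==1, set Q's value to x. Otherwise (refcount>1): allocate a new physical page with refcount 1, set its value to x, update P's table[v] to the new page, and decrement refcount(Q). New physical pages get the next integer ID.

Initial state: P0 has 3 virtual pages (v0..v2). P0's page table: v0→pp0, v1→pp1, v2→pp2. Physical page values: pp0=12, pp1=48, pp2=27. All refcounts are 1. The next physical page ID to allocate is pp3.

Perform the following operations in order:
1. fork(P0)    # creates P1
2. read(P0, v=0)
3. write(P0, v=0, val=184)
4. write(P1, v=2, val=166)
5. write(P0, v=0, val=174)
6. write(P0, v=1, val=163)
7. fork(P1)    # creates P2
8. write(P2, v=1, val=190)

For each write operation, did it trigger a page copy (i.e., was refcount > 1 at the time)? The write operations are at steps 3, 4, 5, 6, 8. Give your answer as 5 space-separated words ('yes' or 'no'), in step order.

Op 1: fork(P0) -> P1. 3 ppages; refcounts: pp0:2 pp1:2 pp2:2
Op 2: read(P0, v0) -> 12. No state change.
Op 3: write(P0, v0, 184). refcount(pp0)=2>1 -> COPY to pp3. 4 ppages; refcounts: pp0:1 pp1:2 pp2:2 pp3:1
Op 4: write(P1, v2, 166). refcount(pp2)=2>1 -> COPY to pp4. 5 ppages; refcounts: pp0:1 pp1:2 pp2:1 pp3:1 pp4:1
Op 5: write(P0, v0, 174). refcount(pp3)=1 -> write in place. 5 ppages; refcounts: pp0:1 pp1:2 pp2:1 pp3:1 pp4:1
Op 6: write(P0, v1, 163). refcount(pp1)=2>1 -> COPY to pp5. 6 ppages; refcounts: pp0:1 pp1:1 pp2:1 pp3:1 pp4:1 pp5:1
Op 7: fork(P1) -> P2. 6 ppages; refcounts: pp0:2 pp1:2 pp2:1 pp3:1 pp4:2 pp5:1
Op 8: write(P2, v1, 190). refcount(pp1)=2>1 -> COPY to pp6. 7 ppages; refcounts: pp0:2 pp1:1 pp2:1 pp3:1 pp4:2 pp5:1 pp6:1

yes yes no yes yes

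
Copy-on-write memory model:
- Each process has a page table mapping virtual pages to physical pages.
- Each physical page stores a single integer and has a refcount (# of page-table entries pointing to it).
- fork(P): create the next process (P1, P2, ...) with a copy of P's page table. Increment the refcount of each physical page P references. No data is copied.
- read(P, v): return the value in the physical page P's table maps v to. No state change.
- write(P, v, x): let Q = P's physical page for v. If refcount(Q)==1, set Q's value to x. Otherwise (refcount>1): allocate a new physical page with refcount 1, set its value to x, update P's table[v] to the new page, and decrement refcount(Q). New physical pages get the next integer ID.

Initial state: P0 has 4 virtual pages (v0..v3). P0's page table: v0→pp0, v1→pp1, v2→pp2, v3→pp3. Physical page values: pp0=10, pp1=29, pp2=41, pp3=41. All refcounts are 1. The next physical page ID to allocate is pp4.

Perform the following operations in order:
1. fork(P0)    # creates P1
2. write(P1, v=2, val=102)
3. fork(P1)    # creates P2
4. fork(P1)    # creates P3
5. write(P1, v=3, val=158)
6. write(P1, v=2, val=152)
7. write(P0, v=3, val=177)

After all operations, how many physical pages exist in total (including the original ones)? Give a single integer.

Op 1: fork(P0) -> P1. 4 ppages; refcounts: pp0:2 pp1:2 pp2:2 pp3:2
Op 2: write(P1, v2, 102). refcount(pp2)=2>1 -> COPY to pp4. 5 ppages; refcounts: pp0:2 pp1:2 pp2:1 pp3:2 pp4:1
Op 3: fork(P1) -> P2. 5 ppages; refcounts: pp0:3 pp1:3 pp2:1 pp3:3 pp4:2
Op 4: fork(P1) -> P3. 5 ppages; refcounts: pp0:4 pp1:4 pp2:1 pp3:4 pp4:3
Op 5: write(P1, v3, 158). refcount(pp3)=4>1 -> COPY to pp5. 6 ppages; refcounts: pp0:4 pp1:4 pp2:1 pp3:3 pp4:3 pp5:1
Op 6: write(P1, v2, 152). refcount(pp4)=3>1 -> COPY to pp6. 7 ppages; refcounts: pp0:4 pp1:4 pp2:1 pp3:3 pp4:2 pp5:1 pp6:1
Op 7: write(P0, v3, 177). refcount(pp3)=3>1 -> COPY to pp7. 8 ppages; refcounts: pp0:4 pp1:4 pp2:1 pp3:2 pp4:2 pp5:1 pp6:1 pp7:1

Answer: 8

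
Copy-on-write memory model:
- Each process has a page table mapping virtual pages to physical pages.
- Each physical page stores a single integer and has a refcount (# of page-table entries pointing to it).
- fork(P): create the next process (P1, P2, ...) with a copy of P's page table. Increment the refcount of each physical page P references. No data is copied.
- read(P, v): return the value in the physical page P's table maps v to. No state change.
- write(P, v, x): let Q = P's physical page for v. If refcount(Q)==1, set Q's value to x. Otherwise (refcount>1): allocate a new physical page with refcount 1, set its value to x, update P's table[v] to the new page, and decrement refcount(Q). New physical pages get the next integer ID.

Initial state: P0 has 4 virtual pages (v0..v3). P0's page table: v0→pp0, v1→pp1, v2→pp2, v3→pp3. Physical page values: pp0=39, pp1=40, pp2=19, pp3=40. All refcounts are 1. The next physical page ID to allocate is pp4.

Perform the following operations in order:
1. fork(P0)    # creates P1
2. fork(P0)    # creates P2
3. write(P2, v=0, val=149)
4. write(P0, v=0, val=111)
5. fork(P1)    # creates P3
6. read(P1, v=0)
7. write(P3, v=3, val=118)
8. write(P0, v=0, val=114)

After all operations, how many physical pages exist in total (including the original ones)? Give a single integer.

Op 1: fork(P0) -> P1. 4 ppages; refcounts: pp0:2 pp1:2 pp2:2 pp3:2
Op 2: fork(P0) -> P2. 4 ppages; refcounts: pp0:3 pp1:3 pp2:3 pp3:3
Op 3: write(P2, v0, 149). refcount(pp0)=3>1 -> COPY to pp4. 5 ppages; refcounts: pp0:2 pp1:3 pp2:3 pp3:3 pp4:1
Op 4: write(P0, v0, 111). refcount(pp0)=2>1 -> COPY to pp5. 6 ppages; refcounts: pp0:1 pp1:3 pp2:3 pp3:3 pp4:1 pp5:1
Op 5: fork(P1) -> P3. 6 ppages; refcounts: pp0:2 pp1:4 pp2:4 pp3:4 pp4:1 pp5:1
Op 6: read(P1, v0) -> 39. No state change.
Op 7: write(P3, v3, 118). refcount(pp3)=4>1 -> COPY to pp6. 7 ppages; refcounts: pp0:2 pp1:4 pp2:4 pp3:3 pp4:1 pp5:1 pp6:1
Op 8: write(P0, v0, 114). refcount(pp5)=1 -> write in place. 7 ppages; refcounts: pp0:2 pp1:4 pp2:4 pp3:3 pp4:1 pp5:1 pp6:1

Answer: 7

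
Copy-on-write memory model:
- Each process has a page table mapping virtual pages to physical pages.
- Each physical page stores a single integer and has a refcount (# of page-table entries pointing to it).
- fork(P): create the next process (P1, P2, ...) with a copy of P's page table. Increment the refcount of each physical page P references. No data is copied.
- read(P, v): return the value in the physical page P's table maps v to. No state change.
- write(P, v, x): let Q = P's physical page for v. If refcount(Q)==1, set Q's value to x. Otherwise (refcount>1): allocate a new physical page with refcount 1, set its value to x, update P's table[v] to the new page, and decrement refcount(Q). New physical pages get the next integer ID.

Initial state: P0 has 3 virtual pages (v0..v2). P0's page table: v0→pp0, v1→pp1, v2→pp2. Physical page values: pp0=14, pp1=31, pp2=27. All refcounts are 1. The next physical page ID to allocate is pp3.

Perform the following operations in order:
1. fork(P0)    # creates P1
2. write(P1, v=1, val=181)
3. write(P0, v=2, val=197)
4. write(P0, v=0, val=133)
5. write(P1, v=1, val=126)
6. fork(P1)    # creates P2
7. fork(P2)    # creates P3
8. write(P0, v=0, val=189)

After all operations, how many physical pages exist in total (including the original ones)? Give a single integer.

Answer: 6

Derivation:
Op 1: fork(P0) -> P1. 3 ppages; refcounts: pp0:2 pp1:2 pp2:2
Op 2: write(P1, v1, 181). refcount(pp1)=2>1 -> COPY to pp3. 4 ppages; refcounts: pp0:2 pp1:1 pp2:2 pp3:1
Op 3: write(P0, v2, 197). refcount(pp2)=2>1 -> COPY to pp4. 5 ppages; refcounts: pp0:2 pp1:1 pp2:1 pp3:1 pp4:1
Op 4: write(P0, v0, 133). refcount(pp0)=2>1 -> COPY to pp5. 6 ppages; refcounts: pp0:1 pp1:1 pp2:1 pp3:1 pp4:1 pp5:1
Op 5: write(P1, v1, 126). refcount(pp3)=1 -> write in place. 6 ppages; refcounts: pp0:1 pp1:1 pp2:1 pp3:1 pp4:1 pp5:1
Op 6: fork(P1) -> P2. 6 ppages; refcounts: pp0:2 pp1:1 pp2:2 pp3:2 pp4:1 pp5:1
Op 7: fork(P2) -> P3. 6 ppages; refcounts: pp0:3 pp1:1 pp2:3 pp3:3 pp4:1 pp5:1
Op 8: write(P0, v0, 189). refcount(pp5)=1 -> write in place. 6 ppages; refcounts: pp0:3 pp1:1 pp2:3 pp3:3 pp4:1 pp5:1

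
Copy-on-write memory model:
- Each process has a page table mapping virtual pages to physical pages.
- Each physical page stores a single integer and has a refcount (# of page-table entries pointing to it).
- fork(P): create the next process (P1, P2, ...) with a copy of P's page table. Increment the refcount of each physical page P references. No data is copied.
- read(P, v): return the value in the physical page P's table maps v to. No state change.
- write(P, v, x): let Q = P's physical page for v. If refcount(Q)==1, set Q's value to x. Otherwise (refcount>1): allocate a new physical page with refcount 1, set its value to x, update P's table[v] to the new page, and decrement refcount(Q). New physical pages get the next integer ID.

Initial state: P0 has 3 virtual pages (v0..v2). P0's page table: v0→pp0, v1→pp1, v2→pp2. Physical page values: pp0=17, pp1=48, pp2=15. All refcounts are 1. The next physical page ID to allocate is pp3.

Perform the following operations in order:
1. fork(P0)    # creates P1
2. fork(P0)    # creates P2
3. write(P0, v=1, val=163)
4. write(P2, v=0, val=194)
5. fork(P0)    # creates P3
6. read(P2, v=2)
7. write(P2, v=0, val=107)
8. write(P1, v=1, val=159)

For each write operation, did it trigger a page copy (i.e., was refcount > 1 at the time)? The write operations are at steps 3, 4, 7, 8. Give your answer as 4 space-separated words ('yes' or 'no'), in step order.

Op 1: fork(P0) -> P1. 3 ppages; refcounts: pp0:2 pp1:2 pp2:2
Op 2: fork(P0) -> P2. 3 ppages; refcounts: pp0:3 pp1:3 pp2:3
Op 3: write(P0, v1, 163). refcount(pp1)=3>1 -> COPY to pp3. 4 ppages; refcounts: pp0:3 pp1:2 pp2:3 pp3:1
Op 4: write(P2, v0, 194). refcount(pp0)=3>1 -> COPY to pp4. 5 ppages; refcounts: pp0:2 pp1:2 pp2:3 pp3:1 pp4:1
Op 5: fork(P0) -> P3. 5 ppages; refcounts: pp0:3 pp1:2 pp2:4 pp3:2 pp4:1
Op 6: read(P2, v2) -> 15. No state change.
Op 7: write(P2, v0, 107). refcount(pp4)=1 -> write in place. 5 ppages; refcounts: pp0:3 pp1:2 pp2:4 pp3:2 pp4:1
Op 8: write(P1, v1, 159). refcount(pp1)=2>1 -> COPY to pp5. 6 ppages; refcounts: pp0:3 pp1:1 pp2:4 pp3:2 pp4:1 pp5:1

yes yes no yes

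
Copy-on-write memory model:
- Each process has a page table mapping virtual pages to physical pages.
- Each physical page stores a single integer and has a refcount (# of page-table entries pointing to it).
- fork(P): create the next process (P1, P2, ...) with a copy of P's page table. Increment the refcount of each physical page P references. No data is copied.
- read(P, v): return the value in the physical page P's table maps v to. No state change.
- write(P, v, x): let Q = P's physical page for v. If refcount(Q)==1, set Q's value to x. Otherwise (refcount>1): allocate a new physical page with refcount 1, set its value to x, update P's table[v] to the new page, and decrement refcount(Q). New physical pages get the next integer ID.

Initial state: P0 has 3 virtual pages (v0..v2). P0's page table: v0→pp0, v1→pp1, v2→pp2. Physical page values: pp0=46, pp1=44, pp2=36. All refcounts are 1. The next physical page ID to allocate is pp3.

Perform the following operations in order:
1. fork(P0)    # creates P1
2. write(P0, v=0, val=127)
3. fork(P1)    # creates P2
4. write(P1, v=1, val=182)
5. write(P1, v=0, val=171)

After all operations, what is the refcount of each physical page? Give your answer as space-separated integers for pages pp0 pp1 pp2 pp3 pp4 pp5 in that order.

Answer: 1 2 3 1 1 1

Derivation:
Op 1: fork(P0) -> P1. 3 ppages; refcounts: pp0:2 pp1:2 pp2:2
Op 2: write(P0, v0, 127). refcount(pp0)=2>1 -> COPY to pp3. 4 ppages; refcounts: pp0:1 pp1:2 pp2:2 pp3:1
Op 3: fork(P1) -> P2. 4 ppages; refcounts: pp0:2 pp1:3 pp2:3 pp3:1
Op 4: write(P1, v1, 182). refcount(pp1)=3>1 -> COPY to pp4. 5 ppages; refcounts: pp0:2 pp1:2 pp2:3 pp3:1 pp4:1
Op 5: write(P1, v0, 171). refcount(pp0)=2>1 -> COPY to pp5. 6 ppages; refcounts: pp0:1 pp1:2 pp2:3 pp3:1 pp4:1 pp5:1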